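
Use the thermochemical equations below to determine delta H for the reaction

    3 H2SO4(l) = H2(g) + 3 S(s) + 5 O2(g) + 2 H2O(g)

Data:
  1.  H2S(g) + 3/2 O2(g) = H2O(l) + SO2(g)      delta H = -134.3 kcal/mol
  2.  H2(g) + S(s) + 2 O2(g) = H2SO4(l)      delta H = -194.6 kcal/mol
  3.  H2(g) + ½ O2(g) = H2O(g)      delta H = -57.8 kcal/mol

delta H = 468.2 kcal/mol

eq. 1: not needed (SO2(g) appears nowhere else).
eq. 2 reversed and × 3 (reverse to put H2SO4(l) on the reactant side; scale by 3 for the 3 H2SO4(l)): (-3)·(-194.6) = +583.8 kcal/mol
eq. 3 × 2 (×2 to match 2 H2O(g) in the target): (2)·(-57.8) = -115.6 kcal/mol
delta H = (-3)·(-194.6) + (2)·(-57.8) = 468.2 kcal/mol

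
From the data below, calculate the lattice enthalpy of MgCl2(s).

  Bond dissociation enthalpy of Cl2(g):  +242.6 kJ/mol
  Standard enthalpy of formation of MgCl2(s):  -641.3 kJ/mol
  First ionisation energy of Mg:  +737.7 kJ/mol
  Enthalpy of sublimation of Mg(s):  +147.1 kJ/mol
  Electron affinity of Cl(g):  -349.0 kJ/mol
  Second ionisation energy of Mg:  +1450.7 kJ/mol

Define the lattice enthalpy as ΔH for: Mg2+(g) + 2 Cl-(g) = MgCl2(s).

U = -2521.4 kJ/mol

ΔHf° = 1·ΔHsub + 1·(ΣIE) + 1·D(Cl2) + 2·EA + U
-641.3 = 1·(+147.1) + 1·(+2188.4) + 1·(+242.6) + 2·(-349.0) + U
U = -641.3 − (+1880.1) = -2521.4 kJ/mol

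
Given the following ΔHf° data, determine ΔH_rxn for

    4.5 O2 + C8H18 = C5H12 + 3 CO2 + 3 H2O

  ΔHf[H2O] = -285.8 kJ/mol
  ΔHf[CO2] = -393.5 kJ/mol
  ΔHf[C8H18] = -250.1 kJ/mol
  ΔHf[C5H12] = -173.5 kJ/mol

ΔH°rxn = Σ nΔHf°(products) − Σ nΔHf°(reactants).
Products: 1·(-173.5) + 3·(-393.5) + 3·(-285.8) = -2211.4
Reactants: 9/2·(+0.0) + 1·(-250.1) = -250.1
ΔH_rxn = (-2211.4) − (-250.1) = -1961.3 kJ/mol

ΔH_rxn = -1961.3 kJ/mol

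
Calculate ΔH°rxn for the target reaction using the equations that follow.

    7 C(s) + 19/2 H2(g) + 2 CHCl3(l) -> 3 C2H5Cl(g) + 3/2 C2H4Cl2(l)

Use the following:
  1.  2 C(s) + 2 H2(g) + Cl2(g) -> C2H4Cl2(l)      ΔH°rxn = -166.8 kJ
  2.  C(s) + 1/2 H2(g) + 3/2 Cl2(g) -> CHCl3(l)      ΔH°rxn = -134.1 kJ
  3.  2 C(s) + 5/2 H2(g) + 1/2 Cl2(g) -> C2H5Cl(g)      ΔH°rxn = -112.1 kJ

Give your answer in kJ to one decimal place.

ΔH°rxn = -318.3 kJ

eq. 1 × 3/2: (3/2)·(-166.8) = -250.2 kJ
eq. 2 reversed and × 2: (-2)·(-134.1) = +268.2 kJ
eq. 3 × 3: (3)·(-112.1) = -336.3 kJ
ΔH°rxn = (-250.2) + (+268.2) + (-336.3) = -318.3 kJ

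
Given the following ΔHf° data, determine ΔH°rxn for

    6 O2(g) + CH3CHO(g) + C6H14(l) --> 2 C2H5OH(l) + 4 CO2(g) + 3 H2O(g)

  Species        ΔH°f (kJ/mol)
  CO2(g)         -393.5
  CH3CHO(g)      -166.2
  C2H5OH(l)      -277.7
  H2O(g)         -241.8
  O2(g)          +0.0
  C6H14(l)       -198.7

ΔH°rxn = -2489.9 kJ/mol

Products: 2·(-277.7) + 4·(-393.5) + 3·(-241.8) = -2854.8
Reactants: 6·(+0.0) + 1·(-166.2) + 1·(-198.7) = -364.9
ΔH°rxn = (-2854.8) − (-364.9) = -2489.9 kJ/mol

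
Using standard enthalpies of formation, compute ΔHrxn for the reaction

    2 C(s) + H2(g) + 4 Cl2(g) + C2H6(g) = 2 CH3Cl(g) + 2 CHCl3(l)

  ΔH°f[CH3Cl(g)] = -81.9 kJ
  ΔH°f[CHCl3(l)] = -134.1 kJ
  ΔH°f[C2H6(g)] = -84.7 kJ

Products: 2·(-81.9) + 2·(-134.1) = -432.0
Reactants: 2·(+0.0) + 1·(+0.0) + 4·(+0.0) + 1·(-84.7) = -84.7
ΔHrxn = (-432.0) − (-84.7) = -347.3 kJ

ΔHrxn = -347.3 kJ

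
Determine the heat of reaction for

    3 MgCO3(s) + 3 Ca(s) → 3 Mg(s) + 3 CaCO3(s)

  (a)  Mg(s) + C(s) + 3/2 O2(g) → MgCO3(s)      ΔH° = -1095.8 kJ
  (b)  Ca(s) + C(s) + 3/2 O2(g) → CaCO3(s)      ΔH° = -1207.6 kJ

ΔH° = -335.4 kJ

(a) reversed and × 3 (reverse to put MgCO3(s) on the reactant side; scale by 3 for the 3 MgCO3(s)): (-3)·(-1095.8) = +3287.4 kJ
(b) × 3 (×3 to match 3 CaCO3(s) in the target): (3)·(-1207.6) = -3622.8 kJ
Summing the manipulated equations, ΔH° = (+3287.4) + (-3622.8) = -335.4 kJ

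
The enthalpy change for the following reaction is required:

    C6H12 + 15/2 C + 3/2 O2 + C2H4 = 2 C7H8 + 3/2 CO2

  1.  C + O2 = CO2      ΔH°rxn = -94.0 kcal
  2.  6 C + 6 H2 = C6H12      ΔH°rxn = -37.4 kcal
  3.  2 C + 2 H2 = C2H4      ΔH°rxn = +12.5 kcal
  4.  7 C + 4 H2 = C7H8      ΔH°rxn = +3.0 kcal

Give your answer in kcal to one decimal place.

eq. 1 × 3/2: (3/2)·(-94.0) = -141.0 kcal
eq. 2 reversed: +37.4 kcal
eq. 3 reversed: -12.5 kcal
eq. 4 × 2: (2)·(+3.0) = +6.0 kcal
By Hess's law, ΔH°rxn = (-141.0) + (+37.4) + (-12.5) + (+6.0) = -110.1 kcal

ΔH°rxn = -110.1 kcal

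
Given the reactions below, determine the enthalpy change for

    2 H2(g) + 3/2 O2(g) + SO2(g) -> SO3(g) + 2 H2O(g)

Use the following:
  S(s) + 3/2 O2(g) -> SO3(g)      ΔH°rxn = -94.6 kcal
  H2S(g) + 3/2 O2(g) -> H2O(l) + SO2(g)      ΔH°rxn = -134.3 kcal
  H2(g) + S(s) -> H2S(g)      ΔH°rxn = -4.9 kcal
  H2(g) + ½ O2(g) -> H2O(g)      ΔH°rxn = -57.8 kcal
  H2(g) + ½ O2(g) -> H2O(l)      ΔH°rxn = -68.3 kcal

ΔH°rxn = -139.3 kcal

equation 1 as written (SO3(g) already on the product side): -94.6 kcal
equation 2 reversed (reverse to put SO2(g) on the reactant side): +134.3 kcal
equation 3 reversed: +4.9 kcal
equation 4 × 2 (scale by 2 for the 2 H2O(g)): (2)·(-57.8) = -115.6 kcal
equation 5 as written: -68.3 kcal
Summing the manipulated equations, ΔH°rxn = (-94.6) + (+134.3) + (+4.9) + (-115.6) + (-68.3) = -139.3 kcal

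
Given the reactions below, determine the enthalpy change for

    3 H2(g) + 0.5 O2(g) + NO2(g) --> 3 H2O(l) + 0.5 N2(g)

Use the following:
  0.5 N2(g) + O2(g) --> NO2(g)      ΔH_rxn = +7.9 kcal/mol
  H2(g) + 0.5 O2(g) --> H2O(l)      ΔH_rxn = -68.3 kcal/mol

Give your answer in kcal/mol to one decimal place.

ΔH_rxn = -212.8 kcal/mol

equation 1 reversed: -7.9 kcal/mol
equation 2 × 3: (3)·(-68.3) = -204.9 kcal/mol
Since enthalpy is a state function, ΔH_rxn = (-7.9) + (-204.9) = -212.8 kcal/mol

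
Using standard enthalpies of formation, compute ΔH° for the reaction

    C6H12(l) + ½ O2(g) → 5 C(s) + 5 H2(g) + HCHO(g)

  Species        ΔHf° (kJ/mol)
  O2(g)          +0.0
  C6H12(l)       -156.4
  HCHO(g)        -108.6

ΔH° = 47.8 kJ/mol

Products: 5·(+0.0) + 5·(+0.0) + 1·(-108.6) = -108.6
Reactants: 1·(-156.4) + 1/2·(+0.0) = -156.4
ΔH° = (-108.6) − (-156.4) = 47.8 kJ/mol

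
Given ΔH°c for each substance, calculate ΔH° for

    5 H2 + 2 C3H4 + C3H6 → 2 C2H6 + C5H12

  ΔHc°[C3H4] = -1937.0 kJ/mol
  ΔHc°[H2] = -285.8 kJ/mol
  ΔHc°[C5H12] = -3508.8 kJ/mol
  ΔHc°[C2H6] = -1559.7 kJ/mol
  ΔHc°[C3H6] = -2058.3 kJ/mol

Using ΔH = Σ nΔHc°(reactants) − Σ nΔHc°(products):
= [5·(-285.8) + 2·(-1937.0) + 1·(-2058.3)] − [2·(-1559.7) + 1·(-3508.8)]
= -733.1 kJ/mol

ΔH° = -733.1 kJ/mol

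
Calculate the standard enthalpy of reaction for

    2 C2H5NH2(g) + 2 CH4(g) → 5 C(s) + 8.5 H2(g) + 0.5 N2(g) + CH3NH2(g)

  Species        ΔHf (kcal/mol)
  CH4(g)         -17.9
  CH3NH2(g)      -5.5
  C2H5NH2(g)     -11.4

ΔH_rxn = 53.1 kcal/mol

ΔH°rxn = Σ nΔHf°(products) − Σ nΔHf°(reactants).
Products: 5·(+0.0) + 17/2·(+0.0) + 1/2·(+0.0) + 1·(-5.5) = -5.5
Reactants: 2·(-11.4) + 2·(-17.9) = -58.6
ΔH_rxn = (-5.5) − (-58.6) = 53.1 kcal/mol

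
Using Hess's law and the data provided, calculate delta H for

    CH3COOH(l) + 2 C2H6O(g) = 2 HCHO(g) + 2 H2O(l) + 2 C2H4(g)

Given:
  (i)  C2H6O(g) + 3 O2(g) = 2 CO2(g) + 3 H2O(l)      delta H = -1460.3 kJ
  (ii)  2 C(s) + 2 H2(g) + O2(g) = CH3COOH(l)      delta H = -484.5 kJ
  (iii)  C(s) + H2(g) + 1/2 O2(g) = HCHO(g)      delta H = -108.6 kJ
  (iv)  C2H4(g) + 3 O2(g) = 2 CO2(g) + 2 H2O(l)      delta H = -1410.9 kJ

delta H = 168.5 kJ

(i) × 2 (scale by 2 for the 2 C2H6O(g)): (2)·(-1460.3) = -2920.6 kJ
(ii) reversed (CH3COOH(l) must end up as a reactant): +484.5 kJ
(iii) × 2 (scale by 2 for the 2 HCHO(g)): (2)·(-108.6) = -217.2 kJ
(iv) reversed and × 2 (reverse to put C2H4(g) on the product side; ×2 to match 2 C2H4(g) in the target): (-2)·(-1410.9) = +2821.8 kJ
Since enthalpy is a state function, delta H = (2)·(-1460.3) + (-1)·(-484.5) + (2)·(-108.6) + (-2)·(-1410.9) = 168.5 kJ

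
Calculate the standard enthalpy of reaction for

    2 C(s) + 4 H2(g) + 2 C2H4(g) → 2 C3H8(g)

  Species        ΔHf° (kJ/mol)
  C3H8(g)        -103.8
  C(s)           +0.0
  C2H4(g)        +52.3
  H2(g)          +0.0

ΔH_rxn = -312.2 kJ/mol

Products: 2·(-103.8) = -207.6
Reactants: 2·(+0.0) + 4·(+0.0) + 2·(+52.3) = +104.6
ΔH_rxn = (-207.6) − (+104.6) = -312.2 kJ/mol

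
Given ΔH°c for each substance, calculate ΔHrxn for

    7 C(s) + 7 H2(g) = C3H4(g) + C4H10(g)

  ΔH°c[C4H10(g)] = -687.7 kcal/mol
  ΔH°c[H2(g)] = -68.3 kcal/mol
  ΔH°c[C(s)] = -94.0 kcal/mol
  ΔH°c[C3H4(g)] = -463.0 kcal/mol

ΔHrxn = 14.6 kcal/mol

Using ΔH = Σ nΔHc°(reactants) − Σ nΔHc°(products):
= [7·(-94.0) + 7·(-68.3)] − [1·(-463.0) + 1·(-687.7)]
= 14.6 kcal/mol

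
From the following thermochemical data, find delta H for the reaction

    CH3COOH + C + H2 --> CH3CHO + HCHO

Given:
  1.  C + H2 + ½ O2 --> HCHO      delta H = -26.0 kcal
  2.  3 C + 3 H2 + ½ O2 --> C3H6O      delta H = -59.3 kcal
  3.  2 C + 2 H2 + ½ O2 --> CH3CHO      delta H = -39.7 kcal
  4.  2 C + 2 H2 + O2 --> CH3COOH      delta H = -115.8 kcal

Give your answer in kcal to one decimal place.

delta H = 50.1 kcal

eq. 1 as written (HCHO already on the product side): -26.0 kcal
eq. 2: not needed (C3H6O appears nowhere else).
eq. 3 as written (CH3CHO already on the product side): -39.7 kcal
eq. 4 reversed (reverse to put CH3COOH on the reactant side): +115.8 kcal
delta H = (1)·(-26.0) + (1)·(-39.7) + (-1)·(-115.8) = 50.1 kcal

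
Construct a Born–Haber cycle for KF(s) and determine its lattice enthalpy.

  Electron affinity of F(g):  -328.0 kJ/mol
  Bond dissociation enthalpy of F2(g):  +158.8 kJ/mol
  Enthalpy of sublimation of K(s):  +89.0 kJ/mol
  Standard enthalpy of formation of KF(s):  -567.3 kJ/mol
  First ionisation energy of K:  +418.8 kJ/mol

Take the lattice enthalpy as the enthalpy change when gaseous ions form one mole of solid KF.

ΔHf° = 1·ΔHsub + 1·(ΣIE) + 1/2·D(F2) + 1·EA + U
-567.3 = 1·(+89.0) + 1·(+418.8) + 1/2·(+158.8) + 1·(-328.0) + U
U = -567.3 − (+259.2) = -826.5 kJ/mol

U = -826.5 kJ/mol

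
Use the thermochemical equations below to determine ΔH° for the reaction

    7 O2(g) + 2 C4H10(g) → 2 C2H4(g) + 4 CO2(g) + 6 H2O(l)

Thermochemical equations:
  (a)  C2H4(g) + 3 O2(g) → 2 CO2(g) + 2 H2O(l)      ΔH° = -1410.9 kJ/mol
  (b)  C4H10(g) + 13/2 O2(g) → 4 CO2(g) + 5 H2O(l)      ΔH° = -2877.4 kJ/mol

(a) reversed and × 2: (-2)·(-1410.9) = +2821.8 kJ/mol
(b) × 2: (2)·(-2877.4) = -5754.8 kJ/mol
Summing the manipulated equations, ΔH° = (+2821.8) + (-5754.8) = -2933.0 kJ/mol

ΔH° = -2933.0 kJ/mol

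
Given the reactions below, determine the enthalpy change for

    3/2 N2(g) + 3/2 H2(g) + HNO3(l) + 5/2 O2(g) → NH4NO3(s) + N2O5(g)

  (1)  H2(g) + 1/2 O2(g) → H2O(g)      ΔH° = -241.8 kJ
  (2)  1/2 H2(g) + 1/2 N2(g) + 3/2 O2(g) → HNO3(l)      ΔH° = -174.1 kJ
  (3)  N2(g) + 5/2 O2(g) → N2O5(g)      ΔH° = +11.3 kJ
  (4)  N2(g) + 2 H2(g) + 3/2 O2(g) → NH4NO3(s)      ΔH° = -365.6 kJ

(1): not needed.
(2) reversed: +174.1 kJ
(3) as written: +11.3 kJ
(4) as written: -365.6 kJ
Summing the manipulated equations, ΔH° = (+174.1) + (+11.3) + (-365.6) = -180.2 kJ

ΔH° = -180.2 kJ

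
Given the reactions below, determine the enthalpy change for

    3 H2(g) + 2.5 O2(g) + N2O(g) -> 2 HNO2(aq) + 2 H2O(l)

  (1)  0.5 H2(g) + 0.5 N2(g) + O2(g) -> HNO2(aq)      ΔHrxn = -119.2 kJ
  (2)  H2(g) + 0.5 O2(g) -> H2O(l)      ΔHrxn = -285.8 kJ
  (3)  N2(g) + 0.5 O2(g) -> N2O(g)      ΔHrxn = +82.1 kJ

(1) × 2 (scale by 2 for the 2 HNO2(aq)): (2)·(-119.2) = -238.4 kJ
(2) × 2 (×2 to match 2 H2O(l) in the target): (2)·(-285.8) = -571.6 kJ
(3) reversed (N2O(g) must end up as a reactant): -82.1 kJ
ΔHrxn = (2)·(-119.2) + (2)·(-285.8) + (-1)·(+82.1) = -892.1 kJ

ΔHrxn = -892.1 kJ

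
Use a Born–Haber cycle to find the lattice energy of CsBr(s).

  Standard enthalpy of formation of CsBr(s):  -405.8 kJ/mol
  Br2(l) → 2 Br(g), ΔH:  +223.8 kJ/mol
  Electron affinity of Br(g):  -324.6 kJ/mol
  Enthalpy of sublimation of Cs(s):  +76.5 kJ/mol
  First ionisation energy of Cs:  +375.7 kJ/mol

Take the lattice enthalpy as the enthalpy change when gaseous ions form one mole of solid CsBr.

ΔHf° = 1·ΔHsub + 1·(ΣIE) + 1/2·D(Br2) + 1·EA + U
-405.8 = 1·(+76.5) + 1·(+375.7) + 1/2·(+223.8) + 1·(-324.6) + U
U = -405.8 − (+239.5) = -645.3 kJ/mol

U = -645.3 kJ/mol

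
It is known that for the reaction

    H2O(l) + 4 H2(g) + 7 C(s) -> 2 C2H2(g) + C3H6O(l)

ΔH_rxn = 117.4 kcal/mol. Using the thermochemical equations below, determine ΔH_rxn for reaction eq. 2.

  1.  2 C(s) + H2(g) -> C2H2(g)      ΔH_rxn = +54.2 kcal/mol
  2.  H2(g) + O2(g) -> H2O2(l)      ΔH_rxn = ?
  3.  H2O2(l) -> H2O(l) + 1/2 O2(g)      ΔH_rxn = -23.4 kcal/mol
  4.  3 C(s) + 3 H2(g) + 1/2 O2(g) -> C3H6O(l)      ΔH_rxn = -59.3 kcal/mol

ΔH_rxn = -44.9 kcal/mol

eq. 1 × 2: (2)·(+54.2) = +108.4 kcal/mol
eq. 2 reversed: contributes −x
eq. 3 reversed: +23.4 kcal/mol
eq. 4 as written: -59.3 kcal/mol
+117.4 = (+108.4) + (+23.4) + (-59.3) − x
x = (+117.4 − (+72.5)) / (-1) = -44.9 kcal/mol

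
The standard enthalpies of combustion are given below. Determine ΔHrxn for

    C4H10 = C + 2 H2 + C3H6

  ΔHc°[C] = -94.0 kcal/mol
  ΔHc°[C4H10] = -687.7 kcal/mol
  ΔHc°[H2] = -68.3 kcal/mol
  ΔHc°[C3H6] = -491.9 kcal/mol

Using ΔH = Σ nΔHc°(reactants) − Σ nΔHc°(products):
= [1·(-687.7)] − [1·(-94.0) + 2·(-68.3) + 1·(-491.9)]
= 34.8 kcal/mol

ΔHrxn = 34.8 kcal/mol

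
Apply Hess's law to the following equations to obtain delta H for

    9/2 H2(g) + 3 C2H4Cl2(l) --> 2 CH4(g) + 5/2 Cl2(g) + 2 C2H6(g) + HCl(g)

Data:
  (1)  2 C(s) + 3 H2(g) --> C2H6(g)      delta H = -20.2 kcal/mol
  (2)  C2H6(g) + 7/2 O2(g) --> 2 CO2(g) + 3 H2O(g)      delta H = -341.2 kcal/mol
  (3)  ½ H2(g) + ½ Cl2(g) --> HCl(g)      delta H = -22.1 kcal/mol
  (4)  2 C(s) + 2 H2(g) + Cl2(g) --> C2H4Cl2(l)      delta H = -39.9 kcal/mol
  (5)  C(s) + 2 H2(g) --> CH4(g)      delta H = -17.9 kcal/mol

delta H = 21.4 kcal/mol

(1) × 2: (2)·(-20.2) = -40.4 kcal/mol
(2): not needed (CO2(g) appears nowhere else).
(3) as written (HCl(g) already on the product side): -22.1 kcal/mol
(4) reversed and × 3 (reverse to put C2H4Cl2(l) on the reactant side; ×3 to match 3 C2H4Cl2(l) in the target): (-3)·(-39.9) = +119.7 kcal/mol
(5) × 2 (×2 to match 2 CH4(g) in the target): (2)·(-17.9) = -35.8 kcal/mol
delta H = (2)·(-20.2) + (1)·(-22.1) + (-3)·(-39.9) + (2)·(-17.9) = 21.4 kcal/mol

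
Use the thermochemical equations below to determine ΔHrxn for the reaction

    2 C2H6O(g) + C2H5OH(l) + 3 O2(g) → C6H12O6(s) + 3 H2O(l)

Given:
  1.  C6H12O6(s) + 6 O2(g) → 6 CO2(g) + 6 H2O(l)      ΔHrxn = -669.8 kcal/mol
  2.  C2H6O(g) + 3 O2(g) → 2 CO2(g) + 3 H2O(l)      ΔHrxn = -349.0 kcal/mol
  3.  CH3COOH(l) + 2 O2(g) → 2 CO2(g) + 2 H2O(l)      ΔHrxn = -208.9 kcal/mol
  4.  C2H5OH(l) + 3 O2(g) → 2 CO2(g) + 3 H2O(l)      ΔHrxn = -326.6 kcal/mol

ΔHrxn = -354.8 kcal/mol

eq. 1 reversed (reverse to put C6H12O6(s) on the product side): +669.8 kcal/mol
eq. 2 × 2 (scale by 2 for the 2 C2H6O(g)): (2)·(-349.0) = -698.0 kcal/mol
eq. 3: not needed (CH3COOH(l) appears nowhere else).
eq. 4 as written (C2H5OH(l) already on the reactant side): -326.6 kcal/mol
Combining the equations, ΔHrxn = (+669.8) + (-698.0) + (-326.6) = -354.8 kcal/mol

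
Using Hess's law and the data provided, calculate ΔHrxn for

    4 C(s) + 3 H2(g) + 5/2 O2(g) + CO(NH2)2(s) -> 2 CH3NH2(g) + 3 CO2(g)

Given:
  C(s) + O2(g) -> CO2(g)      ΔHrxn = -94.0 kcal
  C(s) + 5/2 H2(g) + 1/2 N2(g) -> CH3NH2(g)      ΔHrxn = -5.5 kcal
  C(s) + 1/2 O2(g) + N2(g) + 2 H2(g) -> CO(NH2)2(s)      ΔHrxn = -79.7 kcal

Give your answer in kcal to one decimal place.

equation 1 × 3 (×3 to match 3 CO2(g) in the target): (3)·(-94.0) = -282.0 kcal
equation 2 × 2 (×2 to match 2 CH3NH2(g) in the target): (2)·(-5.5) = -11.0 kcal
equation 3 reversed (reverse to put CO(NH2)2(s) on the reactant side): +79.7 kcal
Combining the equations, ΔHrxn = (3)·(-94.0) + (2)·(-5.5) + (-1)·(-79.7) = -213.3 kcal

ΔHrxn = -213.3 kcal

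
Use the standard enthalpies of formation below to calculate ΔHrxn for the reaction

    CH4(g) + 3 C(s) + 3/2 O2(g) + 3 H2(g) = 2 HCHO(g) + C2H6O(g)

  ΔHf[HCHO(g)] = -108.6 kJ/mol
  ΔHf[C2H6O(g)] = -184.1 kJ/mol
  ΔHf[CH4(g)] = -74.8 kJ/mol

ΔH°rxn = Σ nΔHf°(products) − Σ nΔHf°(reactants).
Products: 2·(-108.6) + 1·(-184.1) = -401.3
Reactants: 1·(-74.8) + 3·(+0.0) + 3/2·(+0.0) + 3·(+0.0) = -74.8
ΔHrxn = (-401.3) − (-74.8) = -326.5 kJ/mol

ΔHrxn = -326.5 kJ/mol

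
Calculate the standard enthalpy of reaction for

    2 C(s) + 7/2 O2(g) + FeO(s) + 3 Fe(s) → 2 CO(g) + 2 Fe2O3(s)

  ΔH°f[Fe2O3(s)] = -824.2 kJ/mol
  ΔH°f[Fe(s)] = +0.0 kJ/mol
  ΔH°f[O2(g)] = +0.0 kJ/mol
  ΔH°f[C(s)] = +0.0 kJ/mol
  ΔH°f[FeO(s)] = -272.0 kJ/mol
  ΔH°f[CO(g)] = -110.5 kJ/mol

Products: 2·(-110.5) + 2·(-824.2) = -1869.4
Reactants: 2·(+0.0) + 7/2·(+0.0) + 1·(-272.0) + 3·(+0.0) = -272.0
ΔHrxn = (-1869.4) − (-272.0) = -1597.4 kJ/mol

ΔHrxn = -1597.4 kJ/mol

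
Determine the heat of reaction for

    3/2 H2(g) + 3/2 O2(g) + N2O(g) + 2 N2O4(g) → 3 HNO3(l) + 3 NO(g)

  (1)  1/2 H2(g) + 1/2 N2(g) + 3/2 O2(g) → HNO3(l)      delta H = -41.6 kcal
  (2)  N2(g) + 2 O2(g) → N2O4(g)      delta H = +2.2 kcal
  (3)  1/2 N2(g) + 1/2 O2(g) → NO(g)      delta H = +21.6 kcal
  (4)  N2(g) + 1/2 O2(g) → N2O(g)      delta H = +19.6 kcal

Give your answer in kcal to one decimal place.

delta H = -84.0 kcal

(1) × 3 (scale by 3 for the 3 HNO3(l)): (3)·(-41.6) = -124.8 kcal
(2) reversed and × 2 (N2O4(g) must end up as a reactant; ×2 to match 2 N2O4(g) in the target): (-2)·(+2.2) = -4.4 kcal
(3) × 3 (×3 to match 3 NO(g) in the target): (3)·(+21.6) = +64.8 kcal
(4) reversed (reverse to put N2O(g) on the reactant side): -19.6 kcal
By Hess's law, delta H = (-124.8) + (-4.4) + (+64.8) + (-19.6) = -84.0 kcal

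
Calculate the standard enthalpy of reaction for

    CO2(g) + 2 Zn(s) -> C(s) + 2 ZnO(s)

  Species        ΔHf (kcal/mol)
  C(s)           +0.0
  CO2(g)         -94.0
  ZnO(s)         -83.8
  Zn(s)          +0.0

ΔH°rxn = -73.6 kcal/mol

Products: 1·(+0.0) + 2·(-83.8) = -167.6
Reactants: 1·(-94.0) + 2·(+0.0) = -94.0
ΔH°rxn = (-167.6) − (-94.0) = -73.6 kcal/mol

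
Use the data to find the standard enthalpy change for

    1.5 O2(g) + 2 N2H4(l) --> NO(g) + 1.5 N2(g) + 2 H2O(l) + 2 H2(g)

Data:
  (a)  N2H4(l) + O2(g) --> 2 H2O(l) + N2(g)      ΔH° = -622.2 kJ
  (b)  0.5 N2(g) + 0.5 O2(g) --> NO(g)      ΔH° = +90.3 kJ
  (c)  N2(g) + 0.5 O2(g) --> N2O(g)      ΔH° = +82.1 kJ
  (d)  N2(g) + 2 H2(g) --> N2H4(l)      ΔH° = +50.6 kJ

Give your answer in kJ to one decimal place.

ΔH° = -582.5 kJ

(a) as written: -622.2 kJ
(b) as written: +90.3 kJ
(c): not needed.
(d) reversed: -50.6 kJ
Combining the equations, ΔH° = (1)·(-622.2) + (1)·(+90.3) + (-1)·(+50.6) = -582.5 kJ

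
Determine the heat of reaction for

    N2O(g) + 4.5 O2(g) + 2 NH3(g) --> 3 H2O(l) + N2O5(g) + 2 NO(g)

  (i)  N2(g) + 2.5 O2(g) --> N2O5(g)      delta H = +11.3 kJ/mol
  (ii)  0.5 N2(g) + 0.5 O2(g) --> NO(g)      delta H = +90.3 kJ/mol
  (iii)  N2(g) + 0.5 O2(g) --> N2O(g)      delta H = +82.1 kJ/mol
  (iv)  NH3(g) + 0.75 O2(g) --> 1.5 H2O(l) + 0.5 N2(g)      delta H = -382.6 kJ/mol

(i) as written (N2O5(g) already on the product side): +11.3 kJ/mol
(ii) × 2 (×2 to match 2 NO(g) in the target): (2)·(+90.3) = +180.6 kJ/mol
(iii) reversed (N2O(g) must end up as a reactant): -82.1 kJ/mol
(iv) × 2 (scale by 2 for the 2 NH3(g)): (2)·(-382.6) = -765.2 kJ/mol
Since enthalpy is a state function, delta H = (+11.3) + (+180.6) + (-82.1) + (-765.2) = -655.4 kJ/mol

delta H = -655.4 kJ/mol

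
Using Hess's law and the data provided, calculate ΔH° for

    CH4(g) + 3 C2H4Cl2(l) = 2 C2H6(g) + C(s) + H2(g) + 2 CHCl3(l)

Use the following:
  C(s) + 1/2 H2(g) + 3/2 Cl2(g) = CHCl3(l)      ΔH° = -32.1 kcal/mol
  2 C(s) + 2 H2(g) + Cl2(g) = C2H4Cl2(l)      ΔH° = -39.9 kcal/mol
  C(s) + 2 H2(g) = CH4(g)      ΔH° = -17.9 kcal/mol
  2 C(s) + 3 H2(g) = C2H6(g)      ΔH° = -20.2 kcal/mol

ΔH° = 33.0 kcal/mol

equation 1 × 2: (2)·(-32.1) = -64.2 kcal/mol
equation 2 reversed and × 3: (-3)·(-39.9) = +119.7 kcal/mol
equation 3 reversed: +17.9 kcal/mol
equation 4 × 2: (2)·(-20.2) = -40.4 kcal/mol
By Hess's law, ΔH° = (-64.2) + (+119.7) + (+17.9) + (-40.4) = 33.0 kcal/mol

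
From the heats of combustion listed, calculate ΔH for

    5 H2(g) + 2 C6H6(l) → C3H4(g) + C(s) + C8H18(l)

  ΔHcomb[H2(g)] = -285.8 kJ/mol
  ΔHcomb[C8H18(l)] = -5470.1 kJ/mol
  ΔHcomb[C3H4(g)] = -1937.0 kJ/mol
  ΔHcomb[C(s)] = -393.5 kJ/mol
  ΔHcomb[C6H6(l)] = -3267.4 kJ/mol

Using ΔH = Σ nΔHc°(reactants) − Σ nΔHc°(products):
= [5·(-285.8) + 2·(-3267.4)] − [1·(-1937.0) + 1·(-393.5) + 1·(-5470.1)]
= -163.2 kJ/mol

ΔH = -163.2 kJ/mol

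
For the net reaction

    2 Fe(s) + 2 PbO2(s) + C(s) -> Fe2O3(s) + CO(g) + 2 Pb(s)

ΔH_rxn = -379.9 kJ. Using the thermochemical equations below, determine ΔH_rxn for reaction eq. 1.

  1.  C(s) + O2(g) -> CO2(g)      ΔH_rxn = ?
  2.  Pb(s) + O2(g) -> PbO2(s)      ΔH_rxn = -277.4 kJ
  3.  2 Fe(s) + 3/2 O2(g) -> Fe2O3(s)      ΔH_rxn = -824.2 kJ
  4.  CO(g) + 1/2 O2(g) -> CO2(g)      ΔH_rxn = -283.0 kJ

ΔH_rxn = -393.5 kJ

eq. 1 as written: contributes x
eq. 2 reversed and × 2: (-2)·(-277.4) = +554.8 kJ
eq. 3 as written: -824.2 kJ
eq. 4 reversed: +283.0 kJ
-379.9 = (+554.8) + (-824.2) + (+283.0) + x
x = (-379.9 − (+13.6)) / (1) = -393.5 kJ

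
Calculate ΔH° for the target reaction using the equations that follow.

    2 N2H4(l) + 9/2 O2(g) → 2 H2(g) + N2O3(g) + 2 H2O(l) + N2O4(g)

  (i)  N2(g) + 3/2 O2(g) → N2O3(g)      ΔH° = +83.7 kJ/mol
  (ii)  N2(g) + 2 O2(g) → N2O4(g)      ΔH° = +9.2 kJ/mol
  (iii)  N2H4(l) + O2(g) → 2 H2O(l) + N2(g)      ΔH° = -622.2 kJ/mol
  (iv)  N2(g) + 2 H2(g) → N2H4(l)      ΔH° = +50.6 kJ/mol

ΔH° = -579.9 kJ/mol

(i) as written (N2O3(g) already on the product side): +83.7 kJ/mol
(ii) as written (N2O4(g) already on the product side): +9.2 kJ/mol
(iii) as written (H2O(l) already on the product side): -622.2 kJ/mol
(iv) reversed (reverse to put H2(g) on the product side): -50.6 kJ/mol
Summing the manipulated equations, ΔH° = (1)·(+83.7) + (1)·(+9.2) + (1)·(-622.2) + (-1)·(+50.6) = -579.9 kJ/mol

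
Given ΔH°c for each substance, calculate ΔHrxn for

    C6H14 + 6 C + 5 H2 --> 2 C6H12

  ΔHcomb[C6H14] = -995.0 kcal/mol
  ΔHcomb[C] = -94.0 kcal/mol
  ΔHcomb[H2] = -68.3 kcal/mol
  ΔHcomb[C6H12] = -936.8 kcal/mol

With combustion enthalpies, reactants minus products:
= [1·(-995.0) + 6·(-94.0) + 5·(-68.3)] − [2·(-936.8)]
= -26.9 kcal/mol

ΔHrxn = -26.9 kcal/mol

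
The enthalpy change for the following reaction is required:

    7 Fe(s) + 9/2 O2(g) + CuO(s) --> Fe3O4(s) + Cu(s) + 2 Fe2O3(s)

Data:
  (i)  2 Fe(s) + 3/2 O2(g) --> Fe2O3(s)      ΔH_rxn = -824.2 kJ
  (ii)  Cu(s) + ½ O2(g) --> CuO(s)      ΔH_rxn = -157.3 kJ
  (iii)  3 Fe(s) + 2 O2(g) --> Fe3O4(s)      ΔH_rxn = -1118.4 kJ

(i) × 2 (×2 to match 2 Fe2O3(s) in the target): (2)·(-824.2) = -1648.4 kJ
(ii) reversed (reverse to put CuO(s) on the reactant side): +157.3 kJ
(iii) as written (Fe3O4(s) already on the product side): -1118.4 kJ
ΔH_rxn = (-1648.4) + (+157.3) + (-1118.4) = -2609.5 kJ

ΔH_rxn = -2609.5 kJ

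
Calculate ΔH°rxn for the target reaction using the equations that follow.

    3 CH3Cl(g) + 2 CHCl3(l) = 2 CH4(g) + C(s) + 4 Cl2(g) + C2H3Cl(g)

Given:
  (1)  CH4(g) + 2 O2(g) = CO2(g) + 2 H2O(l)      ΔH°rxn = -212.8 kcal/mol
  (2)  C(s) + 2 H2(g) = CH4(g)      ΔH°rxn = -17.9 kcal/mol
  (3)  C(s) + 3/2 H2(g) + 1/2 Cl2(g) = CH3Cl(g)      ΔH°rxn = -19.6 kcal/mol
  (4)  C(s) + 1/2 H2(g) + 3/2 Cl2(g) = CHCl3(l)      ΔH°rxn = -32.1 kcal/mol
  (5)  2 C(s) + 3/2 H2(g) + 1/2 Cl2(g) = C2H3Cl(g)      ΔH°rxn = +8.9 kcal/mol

(1): not needed.
(2) × 2: (2)·(-17.9) = -35.8 kcal/mol
(3) reversed and × 3: (-3)·(-19.6) = +58.8 kcal/mol
(4) reversed and × 2: (-2)·(-32.1) = +64.2 kcal/mol
(5) as written: +8.9 kcal/mol
ΔH°rxn = (2)·(-17.9) + (-3)·(-19.6) + (-2)·(-32.1) + (1)·(+8.9) = 96.1 kcal/mol

ΔH°rxn = 96.1 kcal/mol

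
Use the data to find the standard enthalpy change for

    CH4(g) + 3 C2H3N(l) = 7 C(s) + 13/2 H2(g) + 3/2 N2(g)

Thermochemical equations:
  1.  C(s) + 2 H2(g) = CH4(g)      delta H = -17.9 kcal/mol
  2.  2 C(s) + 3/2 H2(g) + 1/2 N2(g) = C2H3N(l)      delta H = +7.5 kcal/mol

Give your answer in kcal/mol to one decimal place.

eq. 1 reversed: +17.9 kcal/mol
eq. 2 reversed and × 3: (-3)·(+7.5) = -22.5 kcal/mol
By Hess's law, delta H = (+17.9) + (-22.5) = -4.6 kcal/mol

delta H = -4.6 kcal/mol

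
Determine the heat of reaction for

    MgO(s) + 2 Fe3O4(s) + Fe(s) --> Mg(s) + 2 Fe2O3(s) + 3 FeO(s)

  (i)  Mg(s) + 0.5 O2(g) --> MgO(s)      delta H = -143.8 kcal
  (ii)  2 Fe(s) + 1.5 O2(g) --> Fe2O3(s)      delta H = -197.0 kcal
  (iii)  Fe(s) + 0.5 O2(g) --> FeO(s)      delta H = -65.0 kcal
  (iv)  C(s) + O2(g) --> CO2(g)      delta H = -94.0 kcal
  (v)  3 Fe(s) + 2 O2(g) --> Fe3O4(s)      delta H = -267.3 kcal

(i) reversed: +143.8 kcal
(ii) × 2: (2)·(-197.0) = -394.0 kcal
(iii) × 3: (3)·(-65.0) = -195.0 kcal
(iv): not needed.
(v) reversed and × 2: (-2)·(-267.3) = +534.6 kcal
Combining the equations, delta H = (-1)·(-143.8) + (2)·(-197.0) + (3)·(-65.0) + (-2)·(-267.3) = 89.4 kcal

delta H = 89.4 kcal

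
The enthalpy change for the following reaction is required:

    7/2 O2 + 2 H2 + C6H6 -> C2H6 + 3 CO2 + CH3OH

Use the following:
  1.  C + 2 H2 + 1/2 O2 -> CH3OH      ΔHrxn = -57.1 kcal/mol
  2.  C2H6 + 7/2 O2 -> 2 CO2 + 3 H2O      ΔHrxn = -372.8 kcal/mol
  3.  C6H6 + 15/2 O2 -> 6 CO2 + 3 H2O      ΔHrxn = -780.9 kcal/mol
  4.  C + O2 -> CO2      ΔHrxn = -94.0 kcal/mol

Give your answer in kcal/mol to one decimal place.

ΔHrxn = -371.2 kcal/mol

eq. 1 as written: -57.1 kcal/mol
eq. 2 reversed: +372.8 kcal/mol
eq. 3 as written: -780.9 kcal/mol
eq. 4 reversed: +94.0 kcal/mol
ΔHrxn = (1)·(-57.1) + (-1)·(-372.8) + (1)·(-780.9) + (-1)·(-94.0) = -371.2 kcal/mol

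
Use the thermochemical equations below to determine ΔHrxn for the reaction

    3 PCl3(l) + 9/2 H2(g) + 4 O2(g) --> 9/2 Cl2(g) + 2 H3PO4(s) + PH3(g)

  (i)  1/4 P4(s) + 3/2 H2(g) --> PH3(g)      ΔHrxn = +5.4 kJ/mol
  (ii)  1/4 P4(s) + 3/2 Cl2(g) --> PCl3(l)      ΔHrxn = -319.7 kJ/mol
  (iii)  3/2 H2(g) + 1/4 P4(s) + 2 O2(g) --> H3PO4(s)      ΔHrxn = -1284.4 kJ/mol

(i) as written: +5.4 kJ/mol
(ii) reversed and × 3: (-3)·(-319.7) = +959.1 kJ/mol
(iii) × 2: (2)·(-1284.4) = -2568.8 kJ/mol
ΔHrxn = (1)·(+5.4) + (-3)·(-319.7) + (2)·(-1284.4) = -1604.3 kJ/mol

ΔHrxn = -1604.3 kJ/mol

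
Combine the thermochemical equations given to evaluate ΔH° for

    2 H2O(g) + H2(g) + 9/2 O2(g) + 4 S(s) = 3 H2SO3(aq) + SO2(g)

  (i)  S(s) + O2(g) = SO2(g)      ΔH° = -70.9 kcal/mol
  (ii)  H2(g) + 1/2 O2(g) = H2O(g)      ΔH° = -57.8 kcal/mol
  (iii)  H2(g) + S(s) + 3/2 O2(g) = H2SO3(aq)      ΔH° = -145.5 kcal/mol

ΔH° = -391.8 kcal/mol

(i) as written: -70.9 kcal/mol
(ii) reversed and × 2: (-2)·(-57.8) = +115.6 kcal/mol
(iii) × 3: (3)·(-145.5) = -436.5 kcal/mol
ΔH° = (1)·(-70.9) + (-2)·(-57.8) + (3)·(-145.5) = -391.8 kcal/mol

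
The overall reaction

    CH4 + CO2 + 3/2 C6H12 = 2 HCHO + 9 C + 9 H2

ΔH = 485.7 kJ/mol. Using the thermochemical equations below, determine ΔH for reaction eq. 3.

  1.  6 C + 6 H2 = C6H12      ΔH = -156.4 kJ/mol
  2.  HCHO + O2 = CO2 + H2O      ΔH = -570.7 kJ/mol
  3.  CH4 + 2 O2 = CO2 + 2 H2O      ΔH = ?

eq. 1 reversed and × 3/2 (C6H12 must end up as a reactant; scale by 3/2 for the 3/2 C6H12): (-3/2)·(-156.4) = +234.6 kJ/mol
eq. 2 reversed and × 2 (HCHO must end up as a product; scale by 2 for the 2 HCHO): (-2)·(-570.7) = +1141.4 kJ/mol
eq. 3 as written (CH4 already on the reactant side): contributes x
+485.7 = (+234.6) + (+1141.4) + x
x = (+485.7 − (+1376.0)) / (1) = -890.3 kJ/mol

ΔH = -890.3 kJ/mol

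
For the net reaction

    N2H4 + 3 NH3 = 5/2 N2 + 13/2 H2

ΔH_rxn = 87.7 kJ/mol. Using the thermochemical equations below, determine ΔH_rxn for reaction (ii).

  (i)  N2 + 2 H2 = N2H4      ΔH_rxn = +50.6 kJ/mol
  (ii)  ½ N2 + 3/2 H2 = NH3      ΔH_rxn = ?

ΔH_rxn = -46.1 kJ/mol

(i) reversed (reverse to put N2H4 on the reactant side): -50.6 kJ/mol
(ii) reversed and × 3 (reverse to put NH3 on the reactant side; ×3 to match 3 NH3 in the target): contributes −3·x
+87.7 = (-50.6) − 3·x
x = (+87.7 − (-50.6)) / (-3) = -46.1 kJ/mol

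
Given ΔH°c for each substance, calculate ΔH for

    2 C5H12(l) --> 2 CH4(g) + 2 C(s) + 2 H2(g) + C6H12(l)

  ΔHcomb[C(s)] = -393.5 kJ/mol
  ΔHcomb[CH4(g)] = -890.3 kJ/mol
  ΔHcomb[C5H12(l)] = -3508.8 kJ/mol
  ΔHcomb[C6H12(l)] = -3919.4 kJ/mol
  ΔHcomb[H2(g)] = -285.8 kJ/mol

ΔH = 41.0 kJ/mol

Using ΔH = Σ nΔHc°(reactants) − Σ nΔHc°(products):
= [2·(-3508.8)] − [2·(-890.3) + 2·(-393.5) + 2·(-285.8) + 1·(-3919.4)]
= 41.0 kJ/mol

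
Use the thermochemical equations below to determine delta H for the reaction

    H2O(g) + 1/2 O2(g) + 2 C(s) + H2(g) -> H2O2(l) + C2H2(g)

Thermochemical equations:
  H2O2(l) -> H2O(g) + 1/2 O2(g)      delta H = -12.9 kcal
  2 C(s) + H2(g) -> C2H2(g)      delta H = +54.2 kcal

delta H = 67.1 kcal

equation 1 reversed: +12.9 kcal
equation 2 as written: +54.2 kcal
Combining the equations, delta H = (+12.9) + (+54.2) = 67.1 kcal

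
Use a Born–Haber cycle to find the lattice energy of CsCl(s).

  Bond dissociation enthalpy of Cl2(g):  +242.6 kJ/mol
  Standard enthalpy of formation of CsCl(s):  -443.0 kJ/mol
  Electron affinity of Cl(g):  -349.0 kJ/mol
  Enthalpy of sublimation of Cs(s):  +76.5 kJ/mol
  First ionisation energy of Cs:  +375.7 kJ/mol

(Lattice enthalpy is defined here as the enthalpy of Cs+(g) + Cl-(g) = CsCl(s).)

ΔHf° = 1·ΔHsub + 1·(ΣIE) + 1/2·D(Cl2) + 1·EA + U
-443.0 = 1·(+76.5) + 1·(+375.7) + 1/2·(+242.6) + 1·(-349.0) + U
U = -443.0 − (+224.5) = -667.5 kJ/mol

U = -667.5 kJ/mol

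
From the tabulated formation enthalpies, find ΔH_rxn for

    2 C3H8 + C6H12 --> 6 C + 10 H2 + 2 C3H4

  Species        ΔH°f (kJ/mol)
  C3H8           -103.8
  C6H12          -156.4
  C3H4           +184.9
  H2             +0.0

ΔH_rxn = 733.8 kJ/mol

ΔH°rxn = Σ nΔHf°(products) − Σ nΔHf°(reactants).
Products: 6·(+0.0) + 10·(+0.0) + 2·(+184.9) = +369.8
Reactants: 2·(-103.8) + 1·(-156.4) = -364.0
ΔH_rxn = (+369.8) − (-364.0) = 733.8 kJ/mol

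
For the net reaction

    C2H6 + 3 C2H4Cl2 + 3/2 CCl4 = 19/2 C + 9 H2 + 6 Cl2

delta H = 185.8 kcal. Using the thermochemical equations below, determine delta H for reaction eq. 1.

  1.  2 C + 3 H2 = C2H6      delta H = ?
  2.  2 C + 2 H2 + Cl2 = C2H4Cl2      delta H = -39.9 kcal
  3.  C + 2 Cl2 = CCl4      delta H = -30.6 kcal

delta H = -20.2 kcal

eq. 1 reversed: contributes −x
eq. 2 reversed and × 3: (-3)·(-39.9) = +119.7 kcal
eq. 3 reversed and × 3/2: (-3/2)·(-30.6) = +45.9 kcal
+185.8 = (+119.7) + (+45.9) − x
x = (+185.8 − (+165.6)) / (-1) = -20.2 kcal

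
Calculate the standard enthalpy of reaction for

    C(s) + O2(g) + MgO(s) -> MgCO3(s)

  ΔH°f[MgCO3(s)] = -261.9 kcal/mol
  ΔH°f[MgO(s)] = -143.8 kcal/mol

ΔH° = -118.1 kcal/mol

Products: 1·(-261.9) = -261.9
Reactants: 1·(+0.0) + 1·(+0.0) + 1·(-143.8) = -143.8
ΔH° = (-261.9) − (-143.8) = -118.1 kcal/mol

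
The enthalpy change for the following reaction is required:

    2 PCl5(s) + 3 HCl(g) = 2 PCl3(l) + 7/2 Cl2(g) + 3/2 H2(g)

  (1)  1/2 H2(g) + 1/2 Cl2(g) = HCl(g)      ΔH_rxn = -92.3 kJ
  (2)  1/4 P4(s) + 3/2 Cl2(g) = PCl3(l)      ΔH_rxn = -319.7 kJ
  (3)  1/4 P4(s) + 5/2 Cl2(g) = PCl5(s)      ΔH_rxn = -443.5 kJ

ΔH_rxn = 524.5 kJ

(1) reversed and × 3 (HCl(g) must end up as a reactant; ×3 to match 3 HCl(g) in the target): (-3)·(-92.3) = +276.9 kJ
(2) × 2 (×2 to match 2 PCl3(l) in the target): (2)·(-319.7) = -639.4 kJ
(3) reversed and × 2 (reverse to put PCl5(s) on the reactant side; ×2 to match 2 PCl5(s) in the target): (-2)·(-443.5) = +887.0 kJ
By Hess's law, ΔH_rxn = (+276.9) + (-639.4) + (+887.0) = 524.5 kJ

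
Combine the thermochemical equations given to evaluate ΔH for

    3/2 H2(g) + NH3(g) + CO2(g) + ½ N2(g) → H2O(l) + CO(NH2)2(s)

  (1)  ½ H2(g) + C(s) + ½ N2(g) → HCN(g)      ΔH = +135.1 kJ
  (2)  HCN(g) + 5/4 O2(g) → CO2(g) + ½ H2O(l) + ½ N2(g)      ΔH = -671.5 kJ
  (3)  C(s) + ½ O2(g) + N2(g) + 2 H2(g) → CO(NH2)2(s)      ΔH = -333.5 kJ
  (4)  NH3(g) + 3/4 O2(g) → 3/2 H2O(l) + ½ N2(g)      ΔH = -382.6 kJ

ΔH = -179.7 kJ

(1) reversed: -135.1 kJ
(2) reversed: +671.5 kJ
(3) as written: -333.5 kJ
(4) as written: -382.6 kJ
Summing the manipulated equations, ΔH = (-135.1) + (+671.5) + (-333.5) + (-382.6) = -179.7 kJ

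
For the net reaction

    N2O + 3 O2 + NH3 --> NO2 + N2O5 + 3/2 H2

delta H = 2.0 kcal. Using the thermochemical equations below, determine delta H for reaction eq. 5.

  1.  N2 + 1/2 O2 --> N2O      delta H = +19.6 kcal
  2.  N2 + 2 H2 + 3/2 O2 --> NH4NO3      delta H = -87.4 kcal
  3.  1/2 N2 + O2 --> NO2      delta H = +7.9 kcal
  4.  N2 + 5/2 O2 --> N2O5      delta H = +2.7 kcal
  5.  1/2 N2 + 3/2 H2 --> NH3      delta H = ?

eq. 1 reversed (reverse to put N2O on the reactant side): -19.6 kcal
eq. 2: not needed (NH4NO3 appears nowhere else).
eq. 3 as written (NO2 already on the product side): +7.9 kcal
eq. 4 as written (N2O5 already on the product side): +2.7 kcal
eq. 5 reversed (NH3 must end up as a reactant): contributes −x
+2.0 = (-19.6) + (+7.9) + (+2.7) − x
x = (+2.0 − (-9.0)) / (-1) = -11.0 kcal

delta H = -11.0 kcal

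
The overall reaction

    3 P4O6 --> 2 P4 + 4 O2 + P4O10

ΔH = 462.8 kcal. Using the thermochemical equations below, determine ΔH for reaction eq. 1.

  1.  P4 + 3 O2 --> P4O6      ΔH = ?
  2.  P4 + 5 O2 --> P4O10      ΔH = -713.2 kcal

ΔH = -392.0 kcal

eq. 1 reversed and × 3 (P4O6 must end up as a reactant; ×3 to match 3 P4O6 in the target): contributes −3·x
eq. 2 as written (P4O10 already on the product side): -713.2 kcal
+462.8 = (-713.2) − 3·x
x = (+462.8 − (-713.2)) / (-3) = -392.0 kcal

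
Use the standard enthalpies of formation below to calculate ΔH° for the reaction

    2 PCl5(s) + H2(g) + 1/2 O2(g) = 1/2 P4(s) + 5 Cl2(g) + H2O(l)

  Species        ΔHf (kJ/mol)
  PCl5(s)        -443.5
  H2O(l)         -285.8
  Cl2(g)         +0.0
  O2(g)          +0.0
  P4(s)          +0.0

ΔH° = 601.2 kJ/mol

Products: 1/2·(+0.0) + 5·(+0.0) + 1·(-285.8) = -285.8
Reactants: 2·(-443.5) + 1·(+0.0) + 1/2·(+0.0) = -887.0
ΔH° = (-285.8) − (-887.0) = 601.2 kJ/mol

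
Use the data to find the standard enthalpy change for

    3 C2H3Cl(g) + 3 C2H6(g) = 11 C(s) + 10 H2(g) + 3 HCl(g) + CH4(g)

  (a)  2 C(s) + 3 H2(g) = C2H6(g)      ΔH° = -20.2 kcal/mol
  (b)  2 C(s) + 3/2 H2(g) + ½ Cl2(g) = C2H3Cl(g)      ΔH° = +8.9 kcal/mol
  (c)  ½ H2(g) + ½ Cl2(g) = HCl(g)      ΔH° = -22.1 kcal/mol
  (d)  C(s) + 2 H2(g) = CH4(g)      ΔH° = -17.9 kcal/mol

(a) reversed and × 3: (-3)·(-20.2) = +60.6 kcal/mol
(b) reversed and × 3: (-3)·(+8.9) = -26.7 kcal/mol
(c) × 3: (3)·(-22.1) = -66.3 kcal/mol
(d) as written: -17.9 kcal/mol
Since enthalpy is a state function, ΔH° = (-3)·(-20.2) + (-3)·(+8.9) + (3)·(-22.1) + (1)·(-17.9) = -50.3 kcal/mol

ΔH° = -50.3 kcal/mol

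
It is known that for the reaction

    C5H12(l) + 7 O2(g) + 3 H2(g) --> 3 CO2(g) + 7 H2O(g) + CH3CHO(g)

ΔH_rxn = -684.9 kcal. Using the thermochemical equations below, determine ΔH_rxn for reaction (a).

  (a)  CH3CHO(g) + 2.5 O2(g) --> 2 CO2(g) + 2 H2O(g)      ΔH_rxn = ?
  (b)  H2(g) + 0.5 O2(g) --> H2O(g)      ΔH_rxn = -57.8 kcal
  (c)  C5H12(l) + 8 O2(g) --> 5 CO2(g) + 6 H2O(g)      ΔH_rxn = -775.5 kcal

(a) reversed: contributes −x
(b) × 3: (3)·(-57.8) = -173.4 kcal
(c) as written: -775.5 kcal
-684.9 = (-173.4) + (-775.5) − x
x = (-684.9 − (-948.9)) / (-1) = -264.0 kcal

ΔH_rxn = -264.0 kcal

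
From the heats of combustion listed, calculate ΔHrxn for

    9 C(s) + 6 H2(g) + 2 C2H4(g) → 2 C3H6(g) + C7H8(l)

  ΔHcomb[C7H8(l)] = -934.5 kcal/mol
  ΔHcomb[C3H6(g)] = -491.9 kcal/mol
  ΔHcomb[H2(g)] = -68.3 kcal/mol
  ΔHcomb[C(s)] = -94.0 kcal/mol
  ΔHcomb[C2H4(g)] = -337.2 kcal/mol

ΔHrxn = -11.9 kcal/mol

Using ΔH = Σ nΔHc°(reactants) − Σ nΔHc°(products):
= [9·(-94.0) + 6·(-68.3) + 2·(-337.2)] − [2·(-491.9) + 1·(-934.5)]
= -11.9 kcal/mol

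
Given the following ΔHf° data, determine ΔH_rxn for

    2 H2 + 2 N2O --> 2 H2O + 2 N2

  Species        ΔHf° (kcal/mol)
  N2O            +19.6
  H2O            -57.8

Products: 2·(-57.8) + 2·(+0.0) = -115.6
Reactants: 2·(+0.0) + 2·(+19.6) = +39.2
ΔH_rxn = (-115.6) − (+39.2) = -154.8 kcal/mol

ΔH_rxn = -154.8 kcal/mol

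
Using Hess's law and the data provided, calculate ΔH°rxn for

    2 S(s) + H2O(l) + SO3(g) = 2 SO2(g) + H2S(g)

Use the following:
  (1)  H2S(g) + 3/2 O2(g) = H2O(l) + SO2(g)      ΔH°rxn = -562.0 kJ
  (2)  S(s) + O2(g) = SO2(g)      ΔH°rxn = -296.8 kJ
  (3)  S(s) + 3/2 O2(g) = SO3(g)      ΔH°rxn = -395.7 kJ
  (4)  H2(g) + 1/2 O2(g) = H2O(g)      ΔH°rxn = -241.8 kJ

ΔH°rxn = 67.3 kJ

(1) reversed: +562.0 kJ
(2) × 3: (3)·(-296.8) = -890.4 kJ
(3) reversed: +395.7 kJ
(4): not needed.
By Hess's law, ΔH°rxn = (-1)·(-562.0) + (3)·(-296.8) + (-1)·(-395.7) = 67.3 kJ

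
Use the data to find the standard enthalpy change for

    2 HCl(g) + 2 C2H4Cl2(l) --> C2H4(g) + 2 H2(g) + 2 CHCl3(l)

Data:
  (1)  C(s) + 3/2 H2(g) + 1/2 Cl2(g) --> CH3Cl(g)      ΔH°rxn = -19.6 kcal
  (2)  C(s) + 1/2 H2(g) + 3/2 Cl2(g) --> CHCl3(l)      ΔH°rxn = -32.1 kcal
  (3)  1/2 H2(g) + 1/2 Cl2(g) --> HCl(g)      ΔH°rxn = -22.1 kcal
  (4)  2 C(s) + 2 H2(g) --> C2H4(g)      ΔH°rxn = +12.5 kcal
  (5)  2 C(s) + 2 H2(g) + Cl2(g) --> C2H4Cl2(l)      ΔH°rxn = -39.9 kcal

ΔH°rxn = 72.3 kcal

(1): not needed.
(2) × 2: (2)·(-32.1) = -64.2 kcal
(3) reversed and × 2: (-2)·(-22.1) = +44.2 kcal
(4) as written: +12.5 kcal
(5) reversed and × 2: (-2)·(-39.9) = +79.8 kcal
Summing the manipulated equations, ΔH°rxn = (-64.2) + (+44.2) + (+12.5) + (+79.8) = 72.3 kcal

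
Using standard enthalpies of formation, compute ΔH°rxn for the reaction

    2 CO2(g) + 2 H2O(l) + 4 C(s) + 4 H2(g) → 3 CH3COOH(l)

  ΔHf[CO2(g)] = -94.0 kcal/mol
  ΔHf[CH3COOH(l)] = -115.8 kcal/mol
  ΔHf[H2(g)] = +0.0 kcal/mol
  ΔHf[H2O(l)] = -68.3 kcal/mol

ΔH°rxn = -22.8 kcal/mol

Products: 3·(-115.8) = -347.4
Reactants: 2·(-94.0) + 2·(-68.3) + 4·(+0.0) + 4·(+0.0) = -324.6
ΔH°rxn = (-347.4) − (-324.6) = -22.8 kcal/mol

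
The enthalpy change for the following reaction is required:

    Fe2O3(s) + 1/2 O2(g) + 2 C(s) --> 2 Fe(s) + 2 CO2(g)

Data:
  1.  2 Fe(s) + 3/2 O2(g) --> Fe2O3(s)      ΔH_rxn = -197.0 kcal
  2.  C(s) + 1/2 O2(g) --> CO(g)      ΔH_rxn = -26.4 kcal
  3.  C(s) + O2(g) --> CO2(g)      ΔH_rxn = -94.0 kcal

eq. 1 reversed (Fe2O3(s) must end up as a reactant): +197.0 kcal
eq. 2: not needed (CO(g) appears nowhere else).
eq. 3 × 2 (scale by 2 for the 2 CO2(g)): (2)·(-94.0) = -188.0 kcal
ΔH_rxn = (+197.0) + (-188.0) = 9.0 kcal

ΔH_rxn = 9.0 kcal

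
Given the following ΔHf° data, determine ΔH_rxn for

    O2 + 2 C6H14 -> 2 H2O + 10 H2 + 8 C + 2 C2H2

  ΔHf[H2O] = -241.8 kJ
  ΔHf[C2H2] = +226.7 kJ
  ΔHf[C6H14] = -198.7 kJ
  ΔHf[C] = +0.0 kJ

Products: 2·(-241.8) + 10·(+0.0) + 8·(+0.0) + 2·(+226.7) = -30.2
Reactants: 1·(+0.0) + 2·(-198.7) = -397.4
ΔH_rxn = (-30.2) − (-397.4) = 367.2 kJ

ΔH_rxn = 367.2 kJ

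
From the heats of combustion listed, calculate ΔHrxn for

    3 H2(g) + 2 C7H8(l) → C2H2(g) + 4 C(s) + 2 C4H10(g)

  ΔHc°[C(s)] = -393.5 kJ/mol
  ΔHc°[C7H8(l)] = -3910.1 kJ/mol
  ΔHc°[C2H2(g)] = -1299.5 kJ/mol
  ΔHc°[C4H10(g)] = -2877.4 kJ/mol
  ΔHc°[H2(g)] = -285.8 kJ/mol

Using ΔH = Σ nΔHc°(reactants) − Σ nΔHc°(products):
= [3·(-285.8) + 2·(-3910.1)] − [1·(-1299.5) + 4·(-393.5) + 2·(-2877.4)]
= -49.3 kJ/mol

ΔHrxn = -49.3 kJ/mol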